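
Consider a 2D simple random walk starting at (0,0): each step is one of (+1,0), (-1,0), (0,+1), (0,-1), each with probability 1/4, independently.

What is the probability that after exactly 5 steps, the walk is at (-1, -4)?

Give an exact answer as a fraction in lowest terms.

Let h be the number of horizontal steps (so 5-h are vertical). To end at (-1,-4) need (h-1)/2 right-steps and ((5-h)-4)/2 up-steps.
Sum over h with 1 ≤ h ≤ 1, h ≡ 1 (mod 2), 5-h ≡ 0 (mod 2):
h=1: C(5,1)·C(1,0)·C(4,0) = 5·1·1 = 5
Total favorable: 5
Total paths: 4^5 = 1024
P = 5/1024 = 5/1024

Answer: 5/1024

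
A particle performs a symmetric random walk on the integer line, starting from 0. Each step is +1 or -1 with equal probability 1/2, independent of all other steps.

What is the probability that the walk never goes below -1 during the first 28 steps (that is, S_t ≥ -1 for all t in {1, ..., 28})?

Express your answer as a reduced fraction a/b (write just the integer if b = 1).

Answer: 9694845/33554432

Derivation:
Let f(t,s) = #length-t paths at position s with S_1..S_t all ≥ -1.
f(t,s) = f(t-1,s-1) + f(t-1,s+1) for s ≥ -1; f(t,s) = 0 for s < -1.
t=0: f(0,0)=1
t=1: f(1,-1)=1 f(1,1)=1
t=2: f(2,0)=2 f(2,2)=1
t=3: f(3,-1)=2 f(3,1)=3 f(3,3)=1
t=4: f(4,0)=5 f(4,2)=4 f(4,4)=1
t=5: f(5,-1)=5 f(5,1)=9 f(5,3)=5 f(5,5)=1
t=6: f(6,0)=14 f(6,2)=14 f(6,4)=6 f(6,6)=1
t=7: f(7,-1)=14 f(7,1)=28 f(7,3)=20 f(7,5)=7 f(7,7)=1
t=8: f(8,0)=42 f(8,2)=48 f(8,4)=27 f(8,6)=8 f(8,8)=1
t=9: f(9,-1)=42 f(9,1)=90 f(9,3)=75 f(9,5)=35 f(9,7)=9 f(9,9)=1
t=10: f(10,0)=132 f(10,2)=165 f(10,4)=110 f(10,6)=44 f(10,8)=10 f(10,10)=1
t=11: f(11,-1)=132 f(11,1)=297 f(11,3)=275 f(11,5)=154 f(11,7)=54 f(11,9)=11 f(11,11)=1
t=12: f(12,0)=429 f(12,2)=572 f(12,4)=429 f(12,6)=208 f(12,8)=65 f(12,10)=12 f(12,12)=1
t=13: f(13,-1)=429 f(13,1)=1001 f(13,3)=1001 f(13,5)=637 f(13,7)=273 f(13,9)=77 f(13,11)=13 f(13,13)=1
t=14: f(14,0)=1430 f(14,2)=2002 f(14,4)=1638 f(14,6)=910 f(14,8)=350 f(14,10)=90 f(14,12)=14 f(14,14)=1
t=15: f(15,-1)=1430 f(15,1)=3432 f(15,3)=3640 f(15,5)=2548 f(15,7)=1260 f(15,9)=440 f(15,11)=104 f(15,13)=15 f(15,15)=1
t=16: f(16,0)=4862 f(16,2)=7072 f(16,4)=6188 f(16,6)=3808 f(16,8)=1700 f(16,10)=544 f(16,12)=119 f(16,14)=16 f(16,16)=1
t=17: f(17,-1)=4862 f(17,1)=11934 f(17,3)=13260 f(17,5)=9996 f(17,7)=5508 f(17,9)=2244 f(17,11)=663 f(17,13)=135 f(17,15)=17 f(17,17)=1
t=18: f(18,0)=16796 f(18,2)=25194 f(18,4)=23256 f(18,6)=15504 f(18,8)=7752 f(18,10)=2907 f(18,12)=798 f(18,14)=152 f(18,16)=18 f(18,18)=1
t=19: f(19,-1)=16796 f(19,1)=41990 f(19,3)=48450 f(19,5)=38760 f(19,7)=23256 f(19,9)=10659 f(19,11)=3705 f(19,13)=950 f(19,15)=170 f(19,17)=19 f(19,19)=1
t=20: f(20,0)=58786 f(20,2)=90440 f(20,4)=87210 f(20,6)=62016 f(20,8)=33915 f(20,10)=14364 f(20,12)=4655 f(20,14)=1120 f(20,16)=189 f(20,18)=20 f(20,20)=1
t=21: f(21,-1)=58786 f(21,1)=149226 f(21,3)=177650 f(21,5)=149226 f(21,7)=95931 f(21,9)=48279 f(21,11)=19019 f(21,13)=5775 f(21,15)=1309 f(21,17)=209 f(21,19)=21 f(21,21)=1
t=22: f(22,0)=208012 f(22,2)=326876 f(22,4)=326876 f(22,6)=245157 f(22,8)=144210 f(22,10)=67298 f(22,12)=24794 f(22,14)=7084 f(22,16)=1518 f(22,18)=230 f(22,20)=22 f(22,22)=1
t=23: f(23,-1)=208012 f(23,1)=534888 f(23,3)=653752 f(23,5)=572033 f(23,7)=389367 f(23,9)=211508 f(23,11)=92092 f(23,13)=31878 f(23,15)=8602 f(23,17)=1748 f(23,19)=252 f(23,21)=23 f(23,23)=1
t=24: f(24,0)=742900 f(24,2)=1188640 f(24,4)=1225785 f(24,6)=961400 f(24,8)=600875 f(24,10)=303600 f(24,12)=123970 f(24,14)=40480 f(24,16)=10350 f(24,18)=2000 f(24,20)=275 f(24,22)=24 f(24,24)=1
t=25: f(25,-1)=742900 f(25,1)=1931540 f(25,3)=2414425 f(25,5)=2187185 f(25,7)=1562275 f(25,9)=904475 f(25,11)=427570 f(25,13)=164450 f(25,15)=50830 f(25,17)=12350 f(25,19)=2275 f(25,21)=299 f(25,23)=25 f(25,25)=1
t=26: f(26,0)=2674440 f(26,2)=4345965 f(26,4)=4601610 f(26,6)=3749460 f(26,8)=2466750 f(26,10)=1332045 f(26,12)=592020 f(26,14)=215280 f(26,16)=63180 f(26,18)=14625 f(26,20)=2574 f(26,22)=324 f(26,24)=26 f(26,26)=1
t=27: f(27,-1)=2674440 f(27,1)=7020405 f(27,3)=8947575 f(27,5)=8351070 f(27,7)=6216210 f(27,9)=3798795 f(27,11)=1924065 f(27,13)=807300 f(27,15)=278460 f(27,17)=77805 f(27,19)=17199 f(27,21)=2898 f(27,23)=350 f(27,25)=27 f(27,27)=1
t=28: f(28,0)=9694845 f(28,2)=15967980 f(28,4)=17298645 f(28,6)=14567280 f(28,8)=10015005 f(28,10)=5722860 f(28,12)=2731365 f(28,14)=1085760 f(28,16)=356265 f(28,18)=95004 f(28,20)=20097 f(28,22)=3248 f(28,24)=377 f(28,26)=28 f(28,28)=1
Σ_s f(28,s) = 77558760
P = 77558760/268435456 = 9694845/33554432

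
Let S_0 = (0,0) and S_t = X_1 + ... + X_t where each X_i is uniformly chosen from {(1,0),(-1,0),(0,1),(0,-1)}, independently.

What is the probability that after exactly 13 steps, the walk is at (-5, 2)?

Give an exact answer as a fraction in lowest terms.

Let h be the number of horizontal steps (so 13-h are vertical). To end at (-5,2) need (h-5)/2 right-steps and ((13-h)+2)/2 up-steps.
Sum over h with 5 ≤ h ≤ 11, h ≡ 1 (mod 2), 13-h ≡ 0 (mod 2):
h=5: C(13,5)·C(5,0)·C(8,5) = 1287·1·56 = 72072
h=7: C(13,7)·C(7,1)·C(6,4) = 1716·7·15 = 180180
h=9: C(13,9)·C(9,2)·C(4,3) = 715·36·4 = 102960
h=11: C(13,11)·C(11,3)·C(2,2) = 78·165·1 = 12870
Total favorable: 368082
Total paths: 4^13 = 67108864
P = 368082/67108864 = 184041/33554432

Answer: 184041/33554432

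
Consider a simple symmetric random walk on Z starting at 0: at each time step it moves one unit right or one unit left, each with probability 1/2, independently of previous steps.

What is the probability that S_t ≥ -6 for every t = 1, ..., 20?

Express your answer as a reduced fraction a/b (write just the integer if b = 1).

Answer: 115957/131072

Derivation:
Let f(t,s) = #length-t paths at position s with S_1..S_t all ≥ -6.
f(t,s) = f(t-1,s-1) + f(t-1,s+1) for s ≥ -6; f(t,s) = 0 for s < -6.
t=0: f(0,0)=1
t=1: f(1,-1)=1 f(1,1)=1
t=2: f(2,-2)=1 f(2,0)=2 f(2,2)=1
t=3: f(3,-3)=1 f(3,-1)=3 f(3,1)=3 f(3,3)=1
t=4: f(4,-4)=1 f(4,-2)=4 f(4,0)=6 f(4,2)=4 f(4,4)=1
t=5: f(5,-5)=1 f(5,-3)=5 f(5,-1)=10 f(5,1)=10 f(5,3)=5 f(5,5)=1
t=6: f(6,-6)=1 f(6,-4)=6 f(6,-2)=15 f(6,0)=20 f(6,2)=15 f(6,4)=6 f(6,6)=1
t=7: f(7,-5)=7 f(7,-3)=21 f(7,-1)=35 f(7,1)=35 f(7,3)=21 f(7,5)=7 f(7,7)=1
t=8: f(8,-6)=7 f(8,-4)=28 f(8,-2)=56 f(8,0)=70 f(8,2)=56 f(8,4)=28 f(8,6)=8 f(8,8)=1
t=9: f(9,-5)=35 f(9,-3)=84 f(9,-1)=126 f(9,1)=126 f(9,3)=84 f(9,5)=36 f(9,7)=9 f(9,9)=1
t=10: f(10,-6)=35 f(10,-4)=119 f(10,-2)=210 f(10,0)=252 f(10,2)=210 f(10,4)=120 f(10,6)=45 f(10,8)=10 f(10,10)=1
t=11: f(11,-5)=154 f(11,-3)=329 f(11,-1)=462 f(11,1)=462 f(11,3)=330 f(11,5)=165 f(11,7)=55 f(11,9)=11 f(11,11)=1
t=12: f(12,-6)=154 f(12,-4)=483 f(12,-2)=791 f(12,0)=924 f(12,2)=792 f(12,4)=495 f(12,6)=220 f(12,8)=66 f(12,10)=12 f(12,12)=1
t=13: f(13,-5)=637 f(13,-3)=1274 f(13,-1)=1715 f(13,1)=1716 f(13,3)=1287 f(13,5)=715 f(13,7)=286 f(13,9)=78 f(13,11)=13 f(13,13)=1
t=14: f(14,-6)=637 f(14,-4)=1911 f(14,-2)=2989 f(14,0)=3431 f(14,2)=3003 f(14,4)=2002 f(14,6)=1001 f(14,8)=364 f(14,10)=91 f(14,12)=14 f(14,14)=1
t=15: f(15,-5)=2548 f(15,-3)=4900 f(15,-1)=6420 f(15,1)=6434 f(15,3)=5005 f(15,5)=3003 f(15,7)=1365 f(15,9)=455 f(15,11)=105 f(15,13)=15 f(15,15)=1
t=16: f(16,-6)=2548 f(16,-4)=7448 f(16,-2)=11320 f(16,0)=12854 f(16,2)=11439 f(16,4)=8008 f(16,6)=4368 f(16,8)=1820 f(16,10)=560 f(16,12)=120 f(16,14)=16 f(16,16)=1
t=17: f(17,-5)=9996 f(17,-3)=18768 f(17,-1)=24174 f(17,1)=24293 f(17,3)=19447 f(17,5)=12376 f(17,7)=6188 f(17,9)=2380 f(17,11)=680 f(17,13)=136 f(17,15)=17 f(17,17)=1
t=18: f(18,-6)=9996 f(18,-4)=28764 f(18,-2)=42942 f(18,0)=48467 f(18,2)=43740 f(18,4)=31823 f(18,6)=18564 f(18,8)=8568 f(18,10)=3060 f(18,12)=816 f(18,14)=153 f(18,16)=18 f(18,18)=1
t=19: f(19,-5)=38760 f(19,-3)=71706 f(19,-1)=91409 f(19,1)=92207 f(19,3)=75563 f(19,5)=50387 f(19,7)=27132 f(19,9)=11628 f(19,11)=3876 f(19,13)=969 f(19,15)=171 f(19,17)=19 f(19,19)=1
t=20: f(20,-6)=38760 f(20,-4)=110466 f(20,-2)=163115 f(20,0)=183616 f(20,2)=167770 f(20,4)=125950 f(20,6)=77519 f(20,8)=38760 f(20,10)=15504 f(20,12)=4845 f(20,14)=1140 f(20,16)=190 f(20,18)=20 f(20,20)=1
Σ_s f(20,s) = 927656
P = 927656/1048576 = 115957/131072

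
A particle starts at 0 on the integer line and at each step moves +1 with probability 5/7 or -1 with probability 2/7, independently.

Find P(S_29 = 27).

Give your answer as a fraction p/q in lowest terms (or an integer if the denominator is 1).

Answer: 2160668373107910156250/3219905755813179726837607

Derivation:
To reach position 27 after 29 steps: need 28 steps of +1 and 1 step of -1.
Number of such sequences: C(29,28) = 29
Each has probability (5/7)^28 · (2/7)^1 = 74505805969238281250/3219905755813179726837607
P = 29 · 74505805969238281250/3219905755813179726837607 = 2160668373107910156250/3219905755813179726837607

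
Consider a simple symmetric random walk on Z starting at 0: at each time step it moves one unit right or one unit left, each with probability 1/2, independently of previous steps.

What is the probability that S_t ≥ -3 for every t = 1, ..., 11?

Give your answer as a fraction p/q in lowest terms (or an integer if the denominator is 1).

Let f(t,s) = #length-t paths at position s with S_1..S_t all ≥ -3.
f(t,s) = f(t-1,s-1) + f(t-1,s+1) for s ≥ -3; f(t,s) = 0 for s < -3.
t=0: f(0,0)=1
t=1: f(1,-1)=1 f(1,1)=1
t=2: f(2,-2)=1 f(2,0)=2 f(2,2)=1
t=3: f(3,-3)=1 f(3,-1)=3 f(3,1)=3 f(3,3)=1
t=4: f(4,-2)=4 f(4,0)=6 f(4,2)=4 f(4,4)=1
t=5: f(5,-3)=4 f(5,-1)=10 f(5,1)=10 f(5,3)=5 f(5,5)=1
t=6: f(6,-2)=14 f(6,0)=20 f(6,2)=15 f(6,4)=6 f(6,6)=1
t=7: f(7,-3)=14 f(7,-1)=34 f(7,1)=35 f(7,3)=21 f(7,5)=7 f(7,7)=1
t=8: f(8,-2)=48 f(8,0)=69 f(8,2)=56 f(8,4)=28 f(8,6)=8 f(8,8)=1
t=9: f(9,-3)=48 f(9,-1)=117 f(9,1)=125 f(9,3)=84 f(9,5)=36 f(9,7)=9 f(9,9)=1
t=10: f(10,-2)=165 f(10,0)=242 f(10,2)=209 f(10,4)=120 f(10,6)=45 f(10,8)=10 f(10,10)=1
t=11: f(11,-3)=165 f(11,-1)=407 f(11,1)=451 f(11,3)=329 f(11,5)=165 f(11,7)=55 f(11,9)=11 f(11,11)=1
Σ_s f(11,s) = 1584
P = 1584/2048 = 99/128

Answer: 99/128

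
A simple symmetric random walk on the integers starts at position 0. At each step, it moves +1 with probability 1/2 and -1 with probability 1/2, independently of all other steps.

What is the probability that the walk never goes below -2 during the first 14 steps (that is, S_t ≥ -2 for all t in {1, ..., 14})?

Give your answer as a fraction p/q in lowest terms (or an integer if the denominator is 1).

Answer: 4719/8192

Derivation:
Let f(t,s) = #length-t paths at position s with S_1..S_t all ≥ -2.
f(t,s) = f(t-1,s-1) + f(t-1,s+1) for s ≥ -2; f(t,s) = 0 for s < -2.
t=0: f(0,0)=1
t=1: f(1,-1)=1 f(1,1)=1
t=2: f(2,-2)=1 f(2,0)=2 f(2,2)=1
t=3: f(3,-1)=3 f(3,1)=3 f(3,3)=1
t=4: f(4,-2)=3 f(4,0)=6 f(4,2)=4 f(4,4)=1
t=5: f(5,-1)=9 f(5,1)=10 f(5,3)=5 f(5,5)=1
t=6: f(6,-2)=9 f(6,0)=19 f(6,2)=15 f(6,4)=6 f(6,6)=1
t=7: f(7,-1)=28 f(7,1)=34 f(7,3)=21 f(7,5)=7 f(7,7)=1
t=8: f(8,-2)=28 f(8,0)=62 f(8,2)=55 f(8,4)=28 f(8,6)=8 f(8,8)=1
t=9: f(9,-1)=90 f(9,1)=117 f(9,3)=83 f(9,5)=36 f(9,7)=9 f(9,9)=1
t=10: f(10,-2)=90 f(10,0)=207 f(10,2)=200 f(10,4)=119 f(10,6)=45 f(10,8)=10 f(10,10)=1
t=11: f(11,-1)=297 f(11,1)=407 f(11,3)=319 f(11,5)=164 f(11,7)=55 f(11,9)=11 f(11,11)=1
t=12: f(12,-2)=297 f(12,0)=704 f(12,2)=726 f(12,4)=483 f(12,6)=219 f(12,8)=66 f(12,10)=12 f(12,12)=1
t=13: f(13,-1)=1001 f(13,1)=1430 f(13,3)=1209 f(13,5)=702 f(13,7)=285 f(13,9)=78 f(13,11)=13 f(13,13)=1
t=14: f(14,-2)=1001 f(14,0)=2431 f(14,2)=2639 f(14,4)=1911 f(14,6)=987 f(14,8)=363 f(14,10)=91 f(14,12)=14 f(14,14)=1
Σ_s f(14,s) = 9438
P = 9438/16384 = 4719/8192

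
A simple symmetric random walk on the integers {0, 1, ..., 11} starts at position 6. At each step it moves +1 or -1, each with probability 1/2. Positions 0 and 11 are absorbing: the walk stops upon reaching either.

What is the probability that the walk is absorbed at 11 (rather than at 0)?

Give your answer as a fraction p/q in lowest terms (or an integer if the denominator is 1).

Answer: 6/11

Derivation:
Symmetric walk (p = 1/2): the harmonic-function argument gives P(hit 11 before 0 | start at 6) = a/N.
P = 6/11 = 6/11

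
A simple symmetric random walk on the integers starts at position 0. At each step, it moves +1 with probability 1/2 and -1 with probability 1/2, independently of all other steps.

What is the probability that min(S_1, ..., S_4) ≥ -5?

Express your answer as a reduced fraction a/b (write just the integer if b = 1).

Let f(t,s) = #length-t paths at position s with S_1..S_t all ≥ -5.
f(t,s) = f(t-1,s-1) + f(t-1,s+1) for s ≥ -5; f(t,s) = 0 for s < -5.
t=0: f(0,0)=1
t=1: f(1,-1)=1 f(1,1)=1
t=2: f(2,-2)=1 f(2,0)=2 f(2,2)=1
t=3: f(3,-3)=1 f(3,-1)=3 f(3,1)=3 f(3,3)=1
t=4: f(4,-4)=1 f(4,-2)=4 f(4,0)=6 f(4,2)=4 f(4,4)=1
Σ_s f(4,s) = 16
P = 16/16 = 1

Answer: 1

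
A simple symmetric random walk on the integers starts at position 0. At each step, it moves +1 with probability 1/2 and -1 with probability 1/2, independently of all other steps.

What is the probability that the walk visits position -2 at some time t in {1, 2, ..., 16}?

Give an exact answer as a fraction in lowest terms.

Count via complement. Let g(t,s) = #length-t paths at position s with S_1..S_t all ≠ -2.
g(t,s) = g(t-1,s-1) + g(t-1,s+1) for s ≠ -2; g(t,-2) = 0.
t=0: g(0,0)=1
t=1: g(1,-1)=1 g(1,1)=1
t=2: g(2,0)=2 g(2,2)=1
t=3: g(3,-1)=2 g(3,1)=3 g(3,3)=1
t=4: g(4,0)=5 g(4,2)=4 g(4,4)=1
t=5: g(5,-1)=5 g(5,1)=9 g(5,3)=5 g(5,5)=1
t=6: g(6,0)=14 g(6,2)=14 g(6,4)=6 g(6,6)=1
t=7: g(7,-1)=14 g(7,1)=28 g(7,3)=20 g(7,5)=7 g(7,7)=1
t=8: g(8,0)=42 g(8,2)=48 g(8,4)=27 g(8,6)=8 g(8,8)=1
t=9: g(9,-1)=42 g(9,1)=90 g(9,3)=75 g(9,5)=35 g(9,7)=9 g(9,9)=1
t=10: g(10,0)=132 g(10,2)=165 g(10,4)=110 g(10,6)=44 g(10,8)=10 g(10,10)=1
t=11: g(11,-1)=132 g(11,1)=297 g(11,3)=275 g(11,5)=154 g(11,7)=54 g(11,9)=11 g(11,11)=1
t=12: g(12,0)=429 g(12,2)=572 g(12,4)=429 g(12,6)=208 g(12,8)=65 g(12,10)=12 g(12,12)=1
t=13: g(13,-1)=429 g(13,1)=1001 g(13,3)=1001 g(13,5)=637 g(13,7)=273 g(13,9)=77 g(13,11)=13 g(13,13)=1
t=14: g(14,0)=1430 g(14,2)=2002 g(14,4)=1638 g(14,6)=910 g(14,8)=350 g(14,10)=90 g(14,12)=14 g(14,14)=1
t=15: g(15,-1)=1430 g(15,1)=3432 g(15,3)=3640 g(15,5)=2548 g(15,7)=1260 g(15,9)=440 g(15,11)=104 g(15,13)=15 g(15,15)=1
t=16: g(16,0)=4862 g(16,2)=7072 g(16,4)=6188 g(16,6)=3808 g(16,8)=1700 g(16,10)=544 g(16,12)=119 g(16,14)=16 g(16,16)=1
Paths never hitting -2: Σ_s g(16,s) = 24310
Paths hitting -2: 2^16 - 24310 = 41226
P = 41226/65536 = 20613/32768

Answer: 20613/32768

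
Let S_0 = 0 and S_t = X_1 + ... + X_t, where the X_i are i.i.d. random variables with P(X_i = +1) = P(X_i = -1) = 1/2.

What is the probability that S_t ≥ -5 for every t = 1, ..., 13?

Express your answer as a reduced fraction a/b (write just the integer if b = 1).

Let f(t,s) = #length-t paths at position s with S_1..S_t all ≥ -5.
f(t,s) = f(t-1,s-1) + f(t-1,s+1) for s ≥ -5; f(t,s) = 0 for s < -5.
t=0: f(0,0)=1
t=1: f(1,-1)=1 f(1,1)=1
t=2: f(2,-2)=1 f(2,0)=2 f(2,2)=1
t=3: f(3,-3)=1 f(3,-1)=3 f(3,1)=3 f(3,3)=1
t=4: f(4,-4)=1 f(4,-2)=4 f(4,0)=6 f(4,2)=4 f(4,4)=1
t=5: f(5,-5)=1 f(5,-3)=5 f(5,-1)=10 f(5,1)=10 f(5,3)=5 f(5,5)=1
t=6: f(6,-4)=6 f(6,-2)=15 f(6,0)=20 f(6,2)=15 f(6,4)=6 f(6,6)=1
t=7: f(7,-5)=6 f(7,-3)=21 f(7,-1)=35 f(7,1)=35 f(7,3)=21 f(7,5)=7 f(7,7)=1
t=8: f(8,-4)=27 f(8,-2)=56 f(8,0)=70 f(8,2)=56 f(8,4)=28 f(8,6)=8 f(8,8)=1
t=9: f(9,-5)=27 f(9,-3)=83 f(9,-1)=126 f(9,1)=126 f(9,3)=84 f(9,5)=36 f(9,7)=9 f(9,9)=1
t=10: f(10,-4)=110 f(10,-2)=209 f(10,0)=252 f(10,2)=210 f(10,4)=120 f(10,6)=45 f(10,8)=10 f(10,10)=1
t=11: f(11,-5)=110 f(11,-3)=319 f(11,-1)=461 f(11,1)=462 f(11,3)=330 f(11,5)=165 f(11,7)=55 f(11,9)=11 f(11,11)=1
t=12: f(12,-4)=429 f(12,-2)=780 f(12,0)=923 f(12,2)=792 f(12,4)=495 f(12,6)=220 f(12,8)=66 f(12,10)=12 f(12,12)=1
t=13: f(13,-5)=429 f(13,-3)=1209 f(13,-1)=1703 f(13,1)=1715 f(13,3)=1287 f(13,5)=715 f(13,7)=286 f(13,9)=78 f(13,11)=13 f(13,13)=1
Σ_s f(13,s) = 7436
P = 7436/8192 = 1859/2048

Answer: 1859/2048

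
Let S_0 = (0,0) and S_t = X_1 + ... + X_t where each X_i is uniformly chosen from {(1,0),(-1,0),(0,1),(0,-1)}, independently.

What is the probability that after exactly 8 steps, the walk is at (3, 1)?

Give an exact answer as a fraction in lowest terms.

Let h be the number of horizontal steps (so 8-h are vertical). To end at (3,1) need (h+3)/2 right-steps and ((8-h)+1)/2 up-steps.
Sum over h with 3 ≤ h ≤ 7, h ≡ 1 (mod 2), 8-h ≡ 1 (mod 2):
h=3: C(8,3)·C(3,3)·C(5,3) = 56·1·10 = 560
h=5: C(8,5)·C(5,4)·C(3,2) = 56·5·3 = 840
h=7: C(8,7)·C(7,5)·C(1,1) = 8·21·1 = 168
Total favorable: 1568
Total paths: 4^8 = 65536
P = 1568/65536 = 49/2048

Answer: 49/2048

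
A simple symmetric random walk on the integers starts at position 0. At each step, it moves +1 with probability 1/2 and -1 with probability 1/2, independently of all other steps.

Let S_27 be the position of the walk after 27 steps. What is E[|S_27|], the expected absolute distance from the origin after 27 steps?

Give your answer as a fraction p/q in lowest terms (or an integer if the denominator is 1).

S_27 takes values m ≡ 1 (mod 2) with |m| ≤ 27; P(S_27=m) = C(27,(27+m)/2)/2^27.
Total paths: 2^27 = 134217728
Distribution: P(S=-27)=1/134217728, P(S=-25)=27/134217728, P(S=-23)=351/134217728, P(S=-21)=2925/134217728, P(S=-19)=17550/134217728, P(S=-17)=80730/134217728, P(S=-15)=296010/134217728, P(S=-13)=888030/134217728, P(S=-11)=2220075/134217728, P(S=-9)=4686825/134217728, P(S=-7)=8436285/134217728, P(S=-5)=13037895/134217728, P(S=-3)=17383860/134217728, P(S=-1)=20058300/134217728, P(S=1)=20058300/134217728, P(S=3)=17383860/134217728, P(S=5)=13037895/134217728, P(S=7)=8436285/134217728, P(S=9)=4686825/134217728, P(S=11)=2220075/134217728, P(S=13)=888030/134217728, P(S=15)=296010/134217728, P(S=17)=80730/134217728, P(S=19)=17550/134217728, P(S=21)=2925/134217728, P(S=23)=351/134217728, P(S=25)=27/134217728, P(S=27)=1/134217728
E[|S_27|] = Σ_m |m|·P(S_27=m) = 561632400/134217728 = 35102025/8388608

Answer: 35102025/8388608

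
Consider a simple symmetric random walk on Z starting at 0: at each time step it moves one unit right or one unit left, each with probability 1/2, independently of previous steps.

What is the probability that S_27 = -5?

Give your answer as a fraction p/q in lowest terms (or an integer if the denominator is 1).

To reach position -5 after 27 steps: need 11 steps of +1 and 16 of -1.
Favorable paths: C(27,11) = 13037895
Total paths: 2^27 = 134217728
P = 13037895/134217728 = 13037895/134217728

Answer: 13037895/134217728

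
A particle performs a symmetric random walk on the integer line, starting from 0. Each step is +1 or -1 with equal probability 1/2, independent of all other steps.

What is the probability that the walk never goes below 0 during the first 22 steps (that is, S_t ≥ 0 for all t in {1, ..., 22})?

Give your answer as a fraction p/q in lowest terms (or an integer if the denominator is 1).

Let f(t,s) = #length-t paths at position s with S_1..S_t all ≥ 0.
f(t,s) = f(t-1,s-1) + f(t-1,s+1) for s ≥ 0; f(t,s) = 0 for s < 0.
t=0: f(0,0)=1
t=1: f(1,1)=1
t=2: f(2,0)=1 f(2,2)=1
t=3: f(3,1)=2 f(3,3)=1
t=4: f(4,0)=2 f(4,2)=3 f(4,4)=1
t=5: f(5,1)=5 f(5,3)=4 f(5,5)=1
t=6: f(6,0)=5 f(6,2)=9 f(6,4)=5 f(6,6)=1
t=7: f(7,1)=14 f(7,3)=14 f(7,5)=6 f(7,7)=1
t=8: f(8,0)=14 f(8,2)=28 f(8,4)=20 f(8,6)=7 f(8,8)=1
t=9: f(9,1)=42 f(9,3)=48 f(9,5)=27 f(9,7)=8 f(9,9)=1
t=10: f(10,0)=42 f(10,2)=90 f(10,4)=75 f(10,6)=35 f(10,8)=9 f(10,10)=1
t=11: f(11,1)=132 f(11,3)=165 f(11,5)=110 f(11,7)=44 f(11,9)=10 f(11,11)=1
t=12: f(12,0)=132 f(12,2)=297 f(12,4)=275 f(12,6)=154 f(12,8)=54 f(12,10)=11 f(12,12)=1
t=13: f(13,1)=429 f(13,3)=572 f(13,5)=429 f(13,7)=208 f(13,9)=65 f(13,11)=12 f(13,13)=1
t=14: f(14,0)=429 f(14,2)=1001 f(14,4)=1001 f(14,6)=637 f(14,8)=273 f(14,10)=77 f(14,12)=13 f(14,14)=1
t=15: f(15,1)=1430 f(15,3)=2002 f(15,5)=1638 f(15,7)=910 f(15,9)=350 f(15,11)=90 f(15,13)=14 f(15,15)=1
t=16: f(16,0)=1430 f(16,2)=3432 f(16,4)=3640 f(16,6)=2548 f(16,8)=1260 f(16,10)=440 f(16,12)=104 f(16,14)=15 f(16,16)=1
t=17: f(17,1)=4862 f(17,3)=7072 f(17,5)=6188 f(17,7)=3808 f(17,9)=1700 f(17,11)=544 f(17,13)=119 f(17,15)=16 f(17,17)=1
t=18: f(18,0)=4862 f(18,2)=11934 f(18,4)=13260 f(18,6)=9996 f(18,8)=5508 f(18,10)=2244 f(18,12)=663 f(18,14)=135 f(18,16)=17 f(18,18)=1
t=19: f(19,1)=16796 f(19,3)=25194 f(19,5)=23256 f(19,7)=15504 f(19,9)=7752 f(19,11)=2907 f(19,13)=798 f(19,15)=152 f(19,17)=18 f(19,19)=1
t=20: f(20,0)=16796 f(20,2)=41990 f(20,4)=48450 f(20,6)=38760 f(20,8)=23256 f(20,10)=10659 f(20,12)=3705 f(20,14)=950 f(20,16)=170 f(20,18)=19 f(20,20)=1
t=21: f(21,1)=58786 f(21,3)=90440 f(21,5)=87210 f(21,7)=62016 f(21,9)=33915 f(21,11)=14364 f(21,13)=4655 f(21,15)=1120 f(21,17)=189 f(21,19)=20 f(21,21)=1
t=22: f(22,0)=58786 f(22,2)=149226 f(22,4)=177650 f(22,6)=149226 f(22,8)=95931 f(22,10)=48279 f(22,12)=19019 f(22,14)=5775 f(22,16)=1309 f(22,18)=209 f(22,20)=21 f(22,22)=1
Σ_s f(22,s) = 705432
P = 705432/4194304 = 88179/524288

Answer: 88179/524288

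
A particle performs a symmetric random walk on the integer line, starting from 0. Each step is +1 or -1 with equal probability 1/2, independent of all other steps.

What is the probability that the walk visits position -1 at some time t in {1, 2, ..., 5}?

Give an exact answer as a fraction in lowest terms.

Count via complement. Let g(t,s) = #length-t paths at position s with S_1..S_t all ≠ -1.
g(t,s) = g(t-1,s-1) + g(t-1,s+1) for s ≠ -1; g(t,-1) = 0.
t=0: g(0,0)=1
t=1: g(1,1)=1
t=2: g(2,0)=1 g(2,2)=1
t=3: g(3,1)=2 g(3,3)=1
t=4: g(4,0)=2 g(4,2)=3 g(4,4)=1
t=5: g(5,1)=5 g(5,3)=4 g(5,5)=1
Paths never hitting -1: Σ_s g(5,s) = 10
Paths hitting -1: 2^5 - 10 = 22
P = 22/32 = 11/16

Answer: 11/16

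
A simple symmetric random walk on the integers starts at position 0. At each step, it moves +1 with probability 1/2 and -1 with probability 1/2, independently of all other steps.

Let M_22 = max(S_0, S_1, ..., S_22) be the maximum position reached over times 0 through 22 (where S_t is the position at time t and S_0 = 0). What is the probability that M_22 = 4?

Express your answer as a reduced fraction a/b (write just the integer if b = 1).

Let M_22 = max(S_0,...,S_22). Use the reflection principle: for j ≥ 1, #{paths with M_22 ≥ j} = #{S_22 ≥ j} + #{S_22 ≥ j+1}.
By reflection, #{M_22 ≥ 4} = #{S_22 ≥ 4} + #{S_22 ≥ 5} = 1097790 + 600370 = 1698160.
#{M_22 ≥ 5} = #{S_22 ≥ 5} + #{S_22 ≥ 6} = 600370 + 600370 = 1200740.
#{M_22 = 4} = 1698160 - 1200740 = 497420.
P(M_22 = 4) = 497420/4194304 = 124355/1048576

Answer: 124355/1048576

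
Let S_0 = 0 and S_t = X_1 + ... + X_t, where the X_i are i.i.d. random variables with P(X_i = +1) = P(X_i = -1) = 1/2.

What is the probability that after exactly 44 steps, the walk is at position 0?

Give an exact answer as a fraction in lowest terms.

Answer: 263012370465/2199023255552

Derivation:
To return to 0 after 44 steps: need exactly 22 steps of +1 and 22 of -1.
Favorable paths: C(44,22) = 2104098963720
Total paths: 2^44 = 17592186044416
P = 2104098963720/17592186044416 = 263012370465/2199023255552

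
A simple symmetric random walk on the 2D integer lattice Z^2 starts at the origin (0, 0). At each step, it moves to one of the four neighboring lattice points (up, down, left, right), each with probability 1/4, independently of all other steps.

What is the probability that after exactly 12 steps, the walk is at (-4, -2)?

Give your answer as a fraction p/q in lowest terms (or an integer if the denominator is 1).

Let h be the number of horizontal steps (so 12-h are vertical). To end at (-4,-2) need (h-4)/2 right-steps and ((12-h)-2)/2 up-steps.
Sum over h with 4 ≤ h ≤ 10, h ≡ 0 (mod 2), 12-h ≡ 0 (mod 2):
h=4: C(12,4)·C(4,0)·C(8,3) = 495·1·56 = 27720
h=6: C(12,6)·C(6,1)·C(6,2) = 924·6·15 = 83160
h=8: C(12,8)·C(8,2)·C(4,1) = 495·28·4 = 55440
h=10: C(12,10)·C(10,3)·C(2,0) = 66·120·1 = 7920
Total favorable: 174240
Total paths: 4^12 = 16777216
P = 174240/16777216 = 5445/524288

Answer: 5445/524288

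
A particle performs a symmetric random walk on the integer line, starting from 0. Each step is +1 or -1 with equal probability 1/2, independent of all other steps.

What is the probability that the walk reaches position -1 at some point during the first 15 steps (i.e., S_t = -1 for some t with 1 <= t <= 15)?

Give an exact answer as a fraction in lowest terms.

Count via complement. Let g(t,s) = #length-t paths at position s with S_1..S_t all ≠ -1.
g(t,s) = g(t-1,s-1) + g(t-1,s+1) for s ≠ -1; g(t,-1) = 0.
t=0: g(0,0)=1
t=1: g(1,1)=1
t=2: g(2,0)=1 g(2,2)=1
t=3: g(3,1)=2 g(3,3)=1
t=4: g(4,0)=2 g(4,2)=3 g(4,4)=1
t=5: g(5,1)=5 g(5,3)=4 g(5,5)=1
t=6: g(6,0)=5 g(6,2)=9 g(6,4)=5 g(6,6)=1
t=7: g(7,1)=14 g(7,3)=14 g(7,5)=6 g(7,7)=1
t=8: g(8,0)=14 g(8,2)=28 g(8,4)=20 g(8,6)=7 g(8,8)=1
t=9: g(9,1)=42 g(9,3)=48 g(9,5)=27 g(9,7)=8 g(9,9)=1
t=10: g(10,0)=42 g(10,2)=90 g(10,4)=75 g(10,6)=35 g(10,8)=9 g(10,10)=1
t=11: g(11,1)=132 g(11,3)=165 g(11,5)=110 g(11,7)=44 g(11,9)=10 g(11,11)=1
t=12: g(12,0)=132 g(12,2)=297 g(12,4)=275 g(12,6)=154 g(12,8)=54 g(12,10)=11 g(12,12)=1
t=13: g(13,1)=429 g(13,3)=572 g(13,5)=429 g(13,7)=208 g(13,9)=65 g(13,11)=12 g(13,13)=1
t=14: g(14,0)=429 g(14,2)=1001 g(14,4)=1001 g(14,6)=637 g(14,8)=273 g(14,10)=77 g(14,12)=13 g(14,14)=1
t=15: g(15,1)=1430 g(15,3)=2002 g(15,5)=1638 g(15,7)=910 g(15,9)=350 g(15,11)=90 g(15,13)=14 g(15,15)=1
Paths never hitting -1: Σ_s g(15,s) = 6435
Paths hitting -1: 2^15 - 6435 = 26333
P = 26333/32768 = 26333/32768

Answer: 26333/32768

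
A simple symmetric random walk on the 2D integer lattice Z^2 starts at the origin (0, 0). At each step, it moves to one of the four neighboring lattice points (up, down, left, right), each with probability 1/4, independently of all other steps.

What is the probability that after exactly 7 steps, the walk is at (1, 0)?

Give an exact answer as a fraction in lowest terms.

Answer: 1225/16384

Derivation:
Let h be the number of horizontal steps (so 7-h are vertical). To end at (1,0) need (h+1)/2 right-steps and ((7-h)+0)/2 up-steps.
Sum over h with 1 ≤ h ≤ 7, h ≡ 1 (mod 2), 7-h ≡ 0 (mod 2):
h=1: C(7,1)·C(1,1)·C(6,3) = 7·1·20 = 140
h=3: C(7,3)·C(3,2)·C(4,2) = 35·3·6 = 630
h=5: C(7,5)·C(5,3)·C(2,1) = 21·10·2 = 420
h=7: C(7,7)·C(7,4)·C(0,0) = 1·35·1 = 35
Total favorable: 1225
Total paths: 4^7 = 16384
P = 1225/16384 = 1225/16384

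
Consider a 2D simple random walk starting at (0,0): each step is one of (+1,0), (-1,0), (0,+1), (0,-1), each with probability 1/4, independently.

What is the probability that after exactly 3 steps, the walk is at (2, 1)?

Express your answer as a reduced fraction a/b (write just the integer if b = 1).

Answer: 3/64

Derivation:
Let h be the number of horizontal steps (so 3-h are vertical). To end at (2,1) need (h+2)/2 right-steps and ((3-h)+1)/2 up-steps.
Sum over h with 2 ≤ h ≤ 2, h ≡ 0 (mod 2), 3-h ≡ 1 (mod 2):
h=2: C(3,2)·C(2,2)·C(1,1) = 3·1·1 = 3
Total favorable: 3
Total paths: 4^3 = 64
P = 3/64 = 3/64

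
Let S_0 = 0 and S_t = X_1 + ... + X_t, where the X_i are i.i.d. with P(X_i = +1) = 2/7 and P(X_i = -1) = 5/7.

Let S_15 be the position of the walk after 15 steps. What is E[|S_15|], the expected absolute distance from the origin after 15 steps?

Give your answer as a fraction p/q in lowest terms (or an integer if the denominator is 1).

S_15 takes values m ≡ 1 (mod 2) with |m| ≤ 15; P(S_15=m) = C(15,(15+m)/2) · (2/7)^((15+m)/2) · (5/7)^((15-m)/2).
Distribution: P(S=-15)=30517578125/4747561509943, P(S=-13)=183105468750/4747561509943, P(S=-11)=73242187500/678223072849, P(S=-9)=126953125000/678223072849, P(S=-7)=152343750000/678223072849, P(S=-5)=134062500000/678223072849, P(S=-3)=89375000000/678223072849, P(S=-1)=321750000000/4747561509943, P(S=1)=128700000000/4747561509943, P(S=3)=5720000000/678223072849, P(S=5)=1372800000/678223072849, P(S=7)=249600000/678223072849, P(S=9)=33280000/678223072849, P(S=11)=3072000/678223072849, P(S=13)=1228800/4747561509943, P(S=15)=32768/4747561509943
E[|S_15|] = Σ_m |m|·P(S_15=m) = 4448990625435/678223072849

Answer: 4448990625435/678223072849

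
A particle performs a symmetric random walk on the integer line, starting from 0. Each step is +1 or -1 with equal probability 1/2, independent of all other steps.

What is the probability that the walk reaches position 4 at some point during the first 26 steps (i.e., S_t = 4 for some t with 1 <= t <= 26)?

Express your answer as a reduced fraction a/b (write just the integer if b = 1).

Count via complement. Let g(t,s) = #length-t paths at position s with S_1..S_t all ≠ 4.
g(t,s) = g(t-1,s-1) + g(t-1,s+1) for s ≠ 4; g(t,4) = 0.
t=0: g(0,0)=1
t=1: g(1,-1)=1 g(1,1)=1
t=2: g(2,-2)=1 g(2,0)=2 g(2,2)=1
t=3: g(3,-3)=1 g(3,-1)=3 g(3,1)=3 g(3,3)=1
t=4: g(4,-4)=1 g(4,-2)=4 g(4,0)=6 g(4,2)=4
t=5: g(5,-5)=1 g(5,-3)=5 g(5,-1)=10 g(5,1)=10 g(5,3)=4
t=6: g(6,-6)=1 g(6,-4)=6 g(6,-2)=15 g(6,0)=20 g(6,2)=14
t=7: g(7,-7)=1 g(7,-5)=7 g(7,-3)=21 g(7,-1)=35 g(7,1)=34 g(7,3)=14
t=8: g(8,-8)=1 g(8,-6)=8 g(8,-4)=28 g(8,-2)=56 g(8,0)=69 g(8,2)=48
t=9: g(9,-9)=1 g(9,-7)=9 g(9,-5)=36 g(9,-3)=84 g(9,-1)=125 g(9,1)=117 g(9,3)=48
t=10: g(10,-10)=1 g(10,-8)=10 g(10,-6)=45 g(10,-4)=120 g(10,-2)=209 g(10,0)=242 g(10,2)=165
t=11: g(11,-11)=1 g(11,-9)=11 g(11,-7)=55 g(11,-5)=165 g(11,-3)=329 g(11,-1)=451 g(11,1)=407 g(11,3)=165
t=12: g(12,-12)=1 g(12,-10)=12 g(12,-8)=66 g(12,-6)=220 g(12,-4)=494 g(12,-2)=780 g(12,0)=858 g(12,2)=572
t=13: g(13,-13)=1 g(13,-11)=13 g(13,-9)=78 g(13,-7)=286 g(13,-5)=714 g(13,-3)=1274 g(13,-1)=1638 g(13,1)=1430 g(13,3)=572
t=14: g(14,-14)=1 g(14,-12)=14 g(14,-10)=91 g(14,-8)=364 g(14,-6)=1000 g(14,-4)=1988 g(14,-2)=2912 g(14,0)=3068 g(14,2)=2002
t=15: g(15,-15)=1 g(15,-13)=15 g(15,-11)=105 g(15,-9)=455 g(15,-7)=1364 g(15,-5)=2988 g(15,-3)=4900 g(15,-1)=5980 g(15,1)=5070 g(15,3)=2002
t=16: g(16,-16)=1 g(16,-14)=16 g(16,-12)=120 g(16,-10)=560 g(16,-8)=1819 g(16,-6)=4352 g(16,-4)=7888 g(16,-2)=10880 g(16,0)=11050 g(16,2)=7072
t=17: g(17,-17)=1 g(17,-15)=17 g(17,-13)=136 g(17,-11)=680 g(17,-9)=2379 g(17,-7)=6171 g(17,-5)=12240 g(17,-3)=18768 g(17,-1)=21930 g(17,1)=18122 g(17,3)=7072
t=18: g(18,-18)=1 g(18,-16)=18 g(18,-14)=153 g(18,-12)=816 g(18,-10)=3059 g(18,-8)=8550 g(18,-6)=18411 g(18,-4)=31008 g(18,-2)=40698 g(18,0)=40052 g(18,2)=25194
t=19: g(19,-19)=1 g(19,-17)=19 g(19,-15)=171 g(19,-13)=969 g(19,-11)=3875 g(19,-9)=11609 g(19,-7)=26961 g(19,-5)=49419 g(19,-3)=71706 g(19,-1)=80750 g(19,1)=65246 g(19,3)=25194
t=20: g(20,-20)=1 g(20,-18)=20 g(20,-16)=190 g(20,-14)=1140 g(20,-12)=4844 g(20,-10)=15484 g(20,-8)=38570 g(20,-6)=76380 g(20,-4)=121125 g(20,-2)=152456 g(20,0)=145996 g(20,2)=90440
t=21: g(21,-21)=1 g(21,-19)=21 g(21,-17)=210 g(21,-15)=1330 g(21,-13)=5984 g(21,-11)=20328 g(21,-9)=54054 g(21,-7)=114950 g(21,-5)=197505 g(21,-3)=273581 g(21,-1)=298452 g(21,1)=236436 g(21,3)=90440
t=22: g(22,-22)=1 g(22,-20)=22 g(22,-18)=231 g(22,-16)=1540 g(22,-14)=7314 g(22,-12)=26312 g(22,-10)=74382 g(22,-8)=169004 g(22,-6)=312455 g(22,-4)=471086 g(22,-2)=572033 g(22,0)=534888 g(22,2)=326876
t=23: g(23,-23)=1 g(23,-21)=23 g(23,-19)=253 g(23,-17)=1771 g(23,-15)=8854 g(23,-13)=33626 g(23,-11)=100694 g(23,-9)=243386 g(23,-7)=481459 g(23,-5)=783541 g(23,-3)=1043119 g(23,-1)=1106921 g(23,1)=861764 g(23,3)=326876
t=24: g(24,-24)=1 g(24,-22)=24 g(24,-20)=276 g(24,-18)=2024 g(24,-16)=10625 g(24,-14)=42480 g(24,-12)=134320 g(24,-10)=344080 g(24,-8)=724845 g(24,-6)=1265000 g(24,-4)=1826660 g(24,-2)=2150040 g(24,0)=1968685 g(24,2)=1188640
t=25: g(25,-25)=1 g(25,-23)=25 g(25,-21)=300 g(25,-19)=2300 g(25,-17)=12649 g(25,-15)=53105 g(25,-13)=176800 g(25,-11)=478400 g(25,-9)=1068925 g(25,-7)=1989845 g(25,-5)=3091660 g(25,-3)=3976700 g(25,-1)=4118725 g(25,1)=3157325 g(25,3)=1188640
t=26: g(26,-26)=1 g(26,-24)=26 g(26,-22)=325 g(26,-20)=2600 g(26,-18)=14949 g(26,-16)=65754 g(26,-14)=229905 g(26,-12)=655200 g(26,-10)=1547325 g(26,-8)=3058770 g(26,-6)=5081505 g(26,-4)=7068360 g(26,-2)=8095425 g(26,0)=7276050 g(26,2)=4345965
Paths never hitting 4: Σ_s g(26,s) = 37442160
Paths hitting 4: 2^26 - 37442160 = 29666704
P = 29666704/67108864 = 1854169/4194304

Answer: 1854169/4194304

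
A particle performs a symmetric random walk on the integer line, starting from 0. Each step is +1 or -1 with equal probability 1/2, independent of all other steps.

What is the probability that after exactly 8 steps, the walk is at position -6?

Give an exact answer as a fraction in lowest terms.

Answer: 1/32

Derivation:
To reach position -6 after 8 steps: need 1 step of +1 and 7 of -1.
Favorable paths: C(8,1) = 8
Total paths: 2^8 = 256
P = 8/256 = 1/32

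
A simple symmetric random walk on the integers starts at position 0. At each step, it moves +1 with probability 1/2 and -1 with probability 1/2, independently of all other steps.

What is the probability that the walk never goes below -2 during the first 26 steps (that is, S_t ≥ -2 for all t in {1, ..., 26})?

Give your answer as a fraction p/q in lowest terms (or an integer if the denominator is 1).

Answer: 928625/2097152

Derivation:
Let f(t,s) = #length-t paths at position s with S_1..S_t all ≥ -2.
f(t,s) = f(t-1,s-1) + f(t-1,s+1) for s ≥ -2; f(t,s) = 0 for s < -2.
t=0: f(0,0)=1
t=1: f(1,-1)=1 f(1,1)=1
t=2: f(2,-2)=1 f(2,0)=2 f(2,2)=1
t=3: f(3,-1)=3 f(3,1)=3 f(3,3)=1
t=4: f(4,-2)=3 f(4,0)=6 f(4,2)=4 f(4,4)=1
t=5: f(5,-1)=9 f(5,1)=10 f(5,3)=5 f(5,5)=1
t=6: f(6,-2)=9 f(6,0)=19 f(6,2)=15 f(6,4)=6 f(6,6)=1
t=7: f(7,-1)=28 f(7,1)=34 f(7,3)=21 f(7,5)=7 f(7,7)=1
t=8: f(8,-2)=28 f(8,0)=62 f(8,2)=55 f(8,4)=28 f(8,6)=8 f(8,8)=1
t=9: f(9,-1)=90 f(9,1)=117 f(9,3)=83 f(9,5)=36 f(9,7)=9 f(9,9)=1
t=10: f(10,-2)=90 f(10,0)=207 f(10,2)=200 f(10,4)=119 f(10,6)=45 f(10,8)=10 f(10,10)=1
t=11: f(11,-1)=297 f(11,1)=407 f(11,3)=319 f(11,5)=164 f(11,7)=55 f(11,9)=11 f(11,11)=1
t=12: f(12,-2)=297 f(12,0)=704 f(12,2)=726 f(12,4)=483 f(12,6)=219 f(12,8)=66 f(12,10)=12 f(12,12)=1
t=13: f(13,-1)=1001 f(13,1)=1430 f(13,3)=1209 f(13,5)=702 f(13,7)=285 f(13,9)=78 f(13,11)=13 f(13,13)=1
t=14: f(14,-2)=1001 f(14,0)=2431 f(14,2)=2639 f(14,4)=1911 f(14,6)=987 f(14,8)=363 f(14,10)=91 f(14,12)=14 f(14,14)=1
t=15: f(15,-1)=3432 f(15,1)=5070 f(15,3)=4550 f(15,5)=2898 f(15,7)=1350 f(15,9)=454 f(15,11)=105 f(15,13)=15 f(15,15)=1
t=16: f(16,-2)=3432 f(16,0)=8502 f(16,2)=9620 f(16,4)=7448 f(16,6)=4248 f(16,8)=1804 f(16,10)=559 f(16,12)=120 f(16,14)=16 f(16,16)=1
t=17: f(17,-1)=11934 f(17,1)=18122 f(17,3)=17068 f(17,5)=11696 f(17,7)=6052 f(17,9)=2363 f(17,11)=679 f(17,13)=136 f(17,15)=17 f(17,17)=1
t=18: f(18,-2)=11934 f(18,0)=30056 f(18,2)=35190 f(18,4)=28764 f(18,6)=17748 f(18,8)=8415 f(18,10)=3042 f(18,12)=815 f(18,14)=153 f(18,16)=18 f(18,18)=1
t=19: f(19,-1)=41990 f(19,1)=65246 f(19,3)=63954 f(19,5)=46512 f(19,7)=26163 f(19,9)=11457 f(19,11)=3857 f(19,13)=968 f(19,15)=171 f(19,17)=19 f(19,19)=1
t=20: f(20,-2)=41990 f(20,0)=107236 f(20,2)=129200 f(20,4)=110466 f(20,6)=72675 f(20,8)=37620 f(20,10)=15314 f(20,12)=4825 f(20,14)=1139 f(20,16)=190 f(20,18)=20 f(20,20)=1
t=21: f(21,-1)=149226 f(21,1)=236436 f(21,3)=239666 f(21,5)=183141 f(21,7)=110295 f(21,9)=52934 f(21,11)=20139 f(21,13)=5964 f(21,15)=1329 f(21,17)=210 f(21,19)=21 f(21,21)=1
t=22: f(22,-2)=149226 f(22,0)=385662 f(22,2)=476102 f(22,4)=422807 f(22,6)=293436 f(22,8)=163229 f(22,10)=73073 f(22,12)=26103 f(22,14)=7293 f(22,16)=1539 f(22,18)=231 f(22,20)=22 f(22,22)=1
t=23: f(23,-1)=534888 f(23,1)=861764 f(23,3)=898909 f(23,5)=716243 f(23,7)=456665 f(23,9)=236302 f(23,11)=99176 f(23,13)=33396 f(23,15)=8832 f(23,17)=1770 f(23,19)=253 f(23,21)=23 f(23,23)=1
t=24: f(24,-2)=534888 f(24,0)=1396652 f(24,2)=1760673 f(24,4)=1615152 f(24,6)=1172908 f(24,8)=692967 f(24,10)=335478 f(24,12)=132572 f(24,14)=42228 f(24,16)=10602 f(24,18)=2023 f(24,20)=276 f(24,22)=24 f(24,24)=1
t=25: f(25,-1)=1931540 f(25,1)=3157325 f(25,3)=3375825 f(25,5)=2788060 f(25,7)=1865875 f(25,9)=1028445 f(25,11)=468050 f(25,13)=174800 f(25,15)=52830 f(25,17)=12625 f(25,19)=2299 f(25,21)=300 f(25,23)=25 f(25,25)=1
t=26: f(26,-2)=1931540 f(26,0)=5088865 f(26,2)=6533150 f(26,4)=6163885 f(26,6)=4653935 f(26,8)=2894320 f(26,10)=1496495 f(26,12)=642850 f(26,14)=227630 f(26,16)=65455 f(26,18)=14924 f(26,20)=2599 f(26,22)=325 f(26,24)=26 f(26,26)=1
Σ_s f(26,s) = 29716000
P = 29716000/67108864 = 928625/2097152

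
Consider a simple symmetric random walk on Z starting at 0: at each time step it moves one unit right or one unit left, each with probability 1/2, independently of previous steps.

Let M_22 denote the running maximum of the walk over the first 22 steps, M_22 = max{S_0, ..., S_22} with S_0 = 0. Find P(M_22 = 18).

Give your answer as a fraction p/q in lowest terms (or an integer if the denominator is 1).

Answer: 231/4194304

Derivation:
Let M_22 = max(S_0,...,S_22). Use the reflection principle: for j ≥ 1, #{paths with M_22 ≥ j} = #{S_22 ≥ j} + #{S_22 ≥ j+1}.
By reflection, #{M_22 ≥ 18} = #{S_22 ≥ 18} + #{S_22 ≥ 19} = 254 + 23 = 277.
#{M_22 ≥ 19} = #{S_22 ≥ 19} + #{S_22 ≥ 20} = 23 + 23 = 46.
#{M_22 = 18} = 277 - 46 = 231.
P(M_22 = 18) = 231/4194304 = 231/4194304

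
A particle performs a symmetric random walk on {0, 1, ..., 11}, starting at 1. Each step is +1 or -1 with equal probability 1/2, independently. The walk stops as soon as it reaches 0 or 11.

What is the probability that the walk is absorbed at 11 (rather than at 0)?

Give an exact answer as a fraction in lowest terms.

Symmetric walk (p = 1/2): the harmonic-function argument gives P(hit 11 before 0 | start at 1) = a/N.
P = 1/11 = 1/11

Answer: 1/11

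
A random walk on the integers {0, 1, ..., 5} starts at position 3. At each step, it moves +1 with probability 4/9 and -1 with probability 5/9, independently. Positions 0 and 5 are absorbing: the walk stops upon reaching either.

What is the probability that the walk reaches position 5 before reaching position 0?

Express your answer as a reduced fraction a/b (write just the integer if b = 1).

Answer: 976/2101

Derivation:
Biased walk: p = 4/9, q = 5/9, r = q/p = 5/4
Gambler's ruin: P(hit 5 before 0 | start at 3) = (1 - r^a)/(1 - r^N)
r^3 = 125/64; r^5 = 3125/1024
P = (1 - 125/64) / (1 - 3125/1024) = -61/64 / -2101/1024 = 976/2101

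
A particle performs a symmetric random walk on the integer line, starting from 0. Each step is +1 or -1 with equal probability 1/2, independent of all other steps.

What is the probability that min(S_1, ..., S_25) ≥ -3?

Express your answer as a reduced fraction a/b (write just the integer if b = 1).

Let f(t,s) = #length-t paths at position s with S_1..S_t all ≥ -3.
f(t,s) = f(t-1,s-1) + f(t-1,s+1) for s ≥ -3; f(t,s) = 0 for s < -3.
t=0: f(0,0)=1
t=1: f(1,-1)=1 f(1,1)=1
t=2: f(2,-2)=1 f(2,0)=2 f(2,2)=1
t=3: f(3,-3)=1 f(3,-1)=3 f(3,1)=3 f(3,3)=1
t=4: f(4,-2)=4 f(4,0)=6 f(4,2)=4 f(4,4)=1
t=5: f(5,-3)=4 f(5,-1)=10 f(5,1)=10 f(5,3)=5 f(5,5)=1
t=6: f(6,-2)=14 f(6,0)=20 f(6,2)=15 f(6,4)=6 f(6,6)=1
t=7: f(7,-3)=14 f(7,-1)=34 f(7,1)=35 f(7,3)=21 f(7,5)=7 f(7,7)=1
t=8: f(8,-2)=48 f(8,0)=69 f(8,2)=56 f(8,4)=28 f(8,6)=8 f(8,8)=1
t=9: f(9,-3)=48 f(9,-1)=117 f(9,1)=125 f(9,3)=84 f(9,5)=36 f(9,7)=9 f(9,9)=1
t=10: f(10,-2)=165 f(10,0)=242 f(10,2)=209 f(10,4)=120 f(10,6)=45 f(10,8)=10 f(10,10)=1
t=11: f(11,-3)=165 f(11,-1)=407 f(11,1)=451 f(11,3)=329 f(11,5)=165 f(11,7)=55 f(11,9)=11 f(11,11)=1
t=12: f(12,-2)=572 f(12,0)=858 f(12,2)=780 f(12,4)=494 f(12,6)=220 f(12,8)=66 f(12,10)=12 f(12,12)=1
t=13: f(13,-3)=572 f(13,-1)=1430 f(13,1)=1638 f(13,3)=1274 f(13,5)=714 f(13,7)=286 f(13,9)=78 f(13,11)=13 f(13,13)=1
t=14: f(14,-2)=2002 f(14,0)=3068 f(14,2)=2912 f(14,4)=1988 f(14,6)=1000 f(14,8)=364 f(14,10)=91 f(14,12)=14 f(14,14)=1
t=15: f(15,-3)=2002 f(15,-1)=5070 f(15,1)=5980 f(15,3)=4900 f(15,5)=2988 f(15,7)=1364 f(15,9)=455 f(15,11)=105 f(15,13)=15 f(15,15)=1
t=16: f(16,-2)=7072 f(16,0)=11050 f(16,2)=10880 f(16,4)=7888 f(16,6)=4352 f(16,8)=1819 f(16,10)=560 f(16,12)=120 f(16,14)=16 f(16,16)=1
t=17: f(17,-3)=7072 f(17,-1)=18122 f(17,1)=21930 f(17,3)=18768 f(17,5)=12240 f(17,7)=6171 f(17,9)=2379 f(17,11)=680 f(17,13)=136 f(17,15)=17 f(17,17)=1
t=18: f(18,-2)=25194 f(18,0)=40052 f(18,2)=40698 f(18,4)=31008 f(18,6)=18411 f(18,8)=8550 f(18,10)=3059 f(18,12)=816 f(18,14)=153 f(18,16)=18 f(18,18)=1
t=19: f(19,-3)=25194 f(19,-1)=65246 f(19,1)=80750 f(19,3)=71706 f(19,5)=49419 f(19,7)=26961 f(19,9)=11609 f(19,11)=3875 f(19,13)=969 f(19,15)=171 f(19,17)=19 f(19,19)=1
t=20: f(20,-2)=90440 f(20,0)=145996 f(20,2)=152456 f(20,4)=121125 f(20,6)=76380 f(20,8)=38570 f(20,10)=15484 f(20,12)=4844 f(20,14)=1140 f(20,16)=190 f(20,18)=20 f(20,20)=1
t=21: f(21,-3)=90440 f(21,-1)=236436 f(21,1)=298452 f(21,3)=273581 f(21,5)=197505 f(21,7)=114950 f(21,9)=54054 f(21,11)=20328 f(21,13)=5984 f(21,15)=1330 f(21,17)=210 f(21,19)=21 f(21,21)=1
t=22: f(22,-2)=326876 f(22,0)=534888 f(22,2)=572033 f(22,4)=471086 f(22,6)=312455 f(22,8)=169004 f(22,10)=74382 f(22,12)=26312 f(22,14)=7314 f(22,16)=1540 f(22,18)=231 f(22,20)=22 f(22,22)=1
t=23: f(23,-3)=326876 f(23,-1)=861764 f(23,1)=1106921 f(23,3)=1043119 f(23,5)=783541 f(23,7)=481459 f(23,9)=243386 f(23,11)=100694 f(23,13)=33626 f(23,15)=8854 f(23,17)=1771 f(23,19)=253 f(23,21)=23 f(23,23)=1
t=24: f(24,-2)=1188640 f(24,0)=1968685 f(24,2)=2150040 f(24,4)=1826660 f(24,6)=1265000 f(24,8)=724845 f(24,10)=344080 f(24,12)=134320 f(24,14)=42480 f(24,16)=10625 f(24,18)=2024 f(24,20)=276 f(24,22)=24 f(24,24)=1
t=25: f(25,-3)=1188640 f(25,-1)=3157325 f(25,1)=4118725 f(25,3)=3976700 f(25,5)=3091660 f(25,7)=1989845 f(25,9)=1068925 f(25,11)=478400 f(25,13)=176800 f(25,15)=53105 f(25,17)=12649 f(25,19)=2300 f(25,21)=300 f(25,23)=25 f(25,25)=1
Σ_s f(25,s) = 19315400
P = 19315400/33554432 = 2414425/4194304

Answer: 2414425/4194304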